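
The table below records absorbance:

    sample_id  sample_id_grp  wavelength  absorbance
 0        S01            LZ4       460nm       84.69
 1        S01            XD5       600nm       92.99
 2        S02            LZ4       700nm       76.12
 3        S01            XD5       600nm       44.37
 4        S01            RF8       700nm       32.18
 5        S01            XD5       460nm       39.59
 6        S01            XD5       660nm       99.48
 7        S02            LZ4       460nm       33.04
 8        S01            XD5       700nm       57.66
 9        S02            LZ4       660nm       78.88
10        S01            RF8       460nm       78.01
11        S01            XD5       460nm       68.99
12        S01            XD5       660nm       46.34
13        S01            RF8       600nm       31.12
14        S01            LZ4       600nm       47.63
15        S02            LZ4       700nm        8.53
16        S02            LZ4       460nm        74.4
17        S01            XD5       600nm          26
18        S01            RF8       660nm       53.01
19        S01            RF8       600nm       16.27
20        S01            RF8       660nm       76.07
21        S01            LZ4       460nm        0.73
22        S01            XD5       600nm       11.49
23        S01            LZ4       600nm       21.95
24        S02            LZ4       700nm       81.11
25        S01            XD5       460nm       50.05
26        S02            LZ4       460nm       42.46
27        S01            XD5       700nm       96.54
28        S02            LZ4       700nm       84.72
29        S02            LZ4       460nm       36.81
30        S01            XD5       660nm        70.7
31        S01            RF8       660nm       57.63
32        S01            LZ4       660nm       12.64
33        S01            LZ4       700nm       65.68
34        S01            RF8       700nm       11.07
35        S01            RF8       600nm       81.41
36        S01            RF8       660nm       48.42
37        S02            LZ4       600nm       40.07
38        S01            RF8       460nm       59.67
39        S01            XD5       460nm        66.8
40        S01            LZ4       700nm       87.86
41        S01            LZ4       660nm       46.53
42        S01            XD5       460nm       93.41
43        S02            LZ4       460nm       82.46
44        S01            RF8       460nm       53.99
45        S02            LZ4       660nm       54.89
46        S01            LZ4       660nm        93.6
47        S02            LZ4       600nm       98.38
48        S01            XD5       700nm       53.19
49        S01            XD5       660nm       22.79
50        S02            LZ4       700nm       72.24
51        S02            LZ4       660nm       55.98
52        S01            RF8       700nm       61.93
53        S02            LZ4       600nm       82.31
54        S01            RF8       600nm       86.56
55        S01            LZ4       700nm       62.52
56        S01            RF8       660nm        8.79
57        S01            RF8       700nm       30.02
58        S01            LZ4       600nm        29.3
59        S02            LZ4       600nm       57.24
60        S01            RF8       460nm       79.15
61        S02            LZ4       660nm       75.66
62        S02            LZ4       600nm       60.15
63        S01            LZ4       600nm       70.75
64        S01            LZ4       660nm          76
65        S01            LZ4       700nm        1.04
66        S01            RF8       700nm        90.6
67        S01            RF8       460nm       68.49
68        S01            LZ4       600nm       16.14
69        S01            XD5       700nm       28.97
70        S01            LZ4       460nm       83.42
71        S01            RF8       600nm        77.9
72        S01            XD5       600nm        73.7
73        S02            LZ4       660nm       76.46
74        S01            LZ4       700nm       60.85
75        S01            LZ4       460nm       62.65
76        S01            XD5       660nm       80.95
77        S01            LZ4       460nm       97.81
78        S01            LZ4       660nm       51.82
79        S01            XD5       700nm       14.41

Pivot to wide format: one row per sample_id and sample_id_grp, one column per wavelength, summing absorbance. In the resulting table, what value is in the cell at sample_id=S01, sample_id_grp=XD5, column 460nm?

318.84

Rows with sample_id=S01, sample_id_grp=XD5 and wavelength=460nm: absorbance values are 39.59, 68.99, 50.05, 66.8, 93.41.
39.59 + 68.99 + 50.05 + 66.8 + 93.41 = 318.84.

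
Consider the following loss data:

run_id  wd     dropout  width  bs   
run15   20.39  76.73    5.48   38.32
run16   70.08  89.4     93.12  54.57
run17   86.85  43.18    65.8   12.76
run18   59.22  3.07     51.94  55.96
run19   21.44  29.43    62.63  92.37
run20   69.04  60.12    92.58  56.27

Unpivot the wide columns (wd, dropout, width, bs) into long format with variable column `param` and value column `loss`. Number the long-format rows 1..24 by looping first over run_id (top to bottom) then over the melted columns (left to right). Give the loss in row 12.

24 rows total (6 × 4). Row 12: index ⌊(12-1)/4⌋ = 2 into run_id → run17; (12-1) mod 4 = 3 into the melted columns → bs.
So row 12 is (run17, bs, 12.76); loss = 12.76.

12.76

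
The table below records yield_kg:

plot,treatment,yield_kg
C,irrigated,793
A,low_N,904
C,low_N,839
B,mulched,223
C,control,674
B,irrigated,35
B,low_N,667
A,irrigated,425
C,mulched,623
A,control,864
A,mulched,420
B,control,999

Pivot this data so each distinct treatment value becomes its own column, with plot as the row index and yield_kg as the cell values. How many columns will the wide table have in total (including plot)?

5

1 column for plot plus 4 distinct treatment values → 5 columns.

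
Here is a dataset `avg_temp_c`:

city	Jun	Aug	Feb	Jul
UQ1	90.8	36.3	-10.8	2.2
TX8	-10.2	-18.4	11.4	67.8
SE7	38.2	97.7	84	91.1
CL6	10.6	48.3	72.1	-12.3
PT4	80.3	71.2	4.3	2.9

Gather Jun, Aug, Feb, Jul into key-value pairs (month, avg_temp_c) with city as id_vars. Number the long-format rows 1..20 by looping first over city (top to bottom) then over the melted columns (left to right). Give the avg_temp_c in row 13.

20 rows total (5 × 4). Row 13: index ⌊(13-1)/4⌋ = 3 into city → CL6; (13-1) mod 4 = 0 into the melted columns → Jun.
So row 13 is (CL6, Jun, 10.6); avg_temp_c = 10.6.

10.6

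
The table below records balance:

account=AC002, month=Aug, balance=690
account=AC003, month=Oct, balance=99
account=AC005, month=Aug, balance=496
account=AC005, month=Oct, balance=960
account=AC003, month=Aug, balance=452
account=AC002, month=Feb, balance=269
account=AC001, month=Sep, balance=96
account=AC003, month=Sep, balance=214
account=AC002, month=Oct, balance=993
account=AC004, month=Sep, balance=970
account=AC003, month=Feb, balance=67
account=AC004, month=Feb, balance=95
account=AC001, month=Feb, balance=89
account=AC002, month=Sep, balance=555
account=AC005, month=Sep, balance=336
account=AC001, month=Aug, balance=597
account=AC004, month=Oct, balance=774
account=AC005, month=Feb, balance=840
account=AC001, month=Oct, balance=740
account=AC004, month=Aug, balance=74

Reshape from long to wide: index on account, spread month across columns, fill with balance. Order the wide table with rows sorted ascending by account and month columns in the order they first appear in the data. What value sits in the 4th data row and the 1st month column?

With rows sorted ascending by account, row 4 is account=AC004. month columns in first-appearance order: Aug, Oct, Feb, Sep; column 1 is Aug.
Long rows with account=AC004, month=Aug: balance = 74.

74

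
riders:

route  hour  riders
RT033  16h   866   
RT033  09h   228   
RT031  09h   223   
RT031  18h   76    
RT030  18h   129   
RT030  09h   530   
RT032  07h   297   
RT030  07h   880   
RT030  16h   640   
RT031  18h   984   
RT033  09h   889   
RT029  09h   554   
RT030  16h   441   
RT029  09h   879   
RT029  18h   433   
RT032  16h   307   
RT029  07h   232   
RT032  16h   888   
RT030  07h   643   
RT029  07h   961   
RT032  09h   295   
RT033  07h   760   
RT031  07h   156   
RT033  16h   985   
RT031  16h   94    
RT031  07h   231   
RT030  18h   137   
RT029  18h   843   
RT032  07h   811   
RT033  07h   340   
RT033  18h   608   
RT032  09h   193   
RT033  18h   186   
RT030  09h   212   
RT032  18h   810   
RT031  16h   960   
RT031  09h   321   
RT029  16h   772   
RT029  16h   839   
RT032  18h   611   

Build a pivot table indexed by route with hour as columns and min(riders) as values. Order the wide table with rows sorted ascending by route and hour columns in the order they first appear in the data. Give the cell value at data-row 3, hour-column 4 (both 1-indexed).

With rows sorted ascending by route, row 3 is route=RT031. hour columns in first-appearance order: 16h, 09h, 18h, 07h; column 4 is 07h.
Long rows with route=RT031, hour=07h: min(156, 231) = 156.

156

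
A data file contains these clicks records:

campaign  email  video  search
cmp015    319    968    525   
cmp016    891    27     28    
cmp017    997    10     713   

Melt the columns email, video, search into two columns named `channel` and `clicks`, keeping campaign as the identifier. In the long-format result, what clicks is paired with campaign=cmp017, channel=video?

Unpivoting turns each (campaign, wide-column) pair into one long row.
The wide cell at row cmp017, column video holds 10, so the long row (cmp017, video) has clicks=10.

10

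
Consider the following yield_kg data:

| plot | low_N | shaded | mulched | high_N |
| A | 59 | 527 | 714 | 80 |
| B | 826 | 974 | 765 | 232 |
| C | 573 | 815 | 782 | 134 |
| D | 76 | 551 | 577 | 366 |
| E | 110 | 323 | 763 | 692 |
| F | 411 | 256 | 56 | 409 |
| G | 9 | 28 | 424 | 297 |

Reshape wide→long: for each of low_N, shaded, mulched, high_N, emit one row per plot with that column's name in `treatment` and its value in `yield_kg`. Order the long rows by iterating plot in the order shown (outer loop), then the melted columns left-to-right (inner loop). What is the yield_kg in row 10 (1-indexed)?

28 rows total (7 × 4). Row 10: index ⌊(10-1)/4⌋ = 2 into plot → C; (10-1) mod 4 = 1 into the melted columns → shaded.
So row 10 is (C, shaded, 815); yield_kg = 815.

815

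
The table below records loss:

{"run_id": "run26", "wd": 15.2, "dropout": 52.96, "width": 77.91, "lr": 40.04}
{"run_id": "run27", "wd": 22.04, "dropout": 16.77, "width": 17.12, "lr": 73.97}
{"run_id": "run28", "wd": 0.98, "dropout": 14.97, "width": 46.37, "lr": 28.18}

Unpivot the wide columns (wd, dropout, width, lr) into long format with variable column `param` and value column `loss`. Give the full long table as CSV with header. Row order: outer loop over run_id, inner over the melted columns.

run_id,param,loss
run26,wd,15.2
run26,dropout,52.96
run26,width,77.91
run26,lr,40.04
run27,wd,22.04
run27,dropout,16.77
run27,width,17.12
run27,lr,73.97
run28,wd,0.98
run28,dropout,14.97
run28,width,46.37
run28,lr,28.18

Each (run_id, column) pair becomes one row: 3 × 4 = 12 rows.
For example, (run26, wd) → loss=15.2.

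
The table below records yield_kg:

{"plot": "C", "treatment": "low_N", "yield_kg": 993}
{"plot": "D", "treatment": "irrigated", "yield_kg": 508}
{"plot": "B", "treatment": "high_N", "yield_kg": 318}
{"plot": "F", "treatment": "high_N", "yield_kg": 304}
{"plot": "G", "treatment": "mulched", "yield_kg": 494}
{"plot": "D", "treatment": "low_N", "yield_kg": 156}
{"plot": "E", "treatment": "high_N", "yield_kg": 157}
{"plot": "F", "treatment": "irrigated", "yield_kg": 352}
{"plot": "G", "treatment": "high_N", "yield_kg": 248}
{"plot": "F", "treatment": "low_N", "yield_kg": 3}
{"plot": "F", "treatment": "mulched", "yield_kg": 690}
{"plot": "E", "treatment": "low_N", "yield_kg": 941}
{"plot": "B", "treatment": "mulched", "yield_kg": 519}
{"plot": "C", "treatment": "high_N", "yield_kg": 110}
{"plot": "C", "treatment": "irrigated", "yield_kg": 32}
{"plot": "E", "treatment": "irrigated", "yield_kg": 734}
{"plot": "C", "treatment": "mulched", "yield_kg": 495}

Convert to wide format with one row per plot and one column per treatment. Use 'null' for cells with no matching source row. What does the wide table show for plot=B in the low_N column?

null

No long-format row has plot=B and treatment=low_N, so the cell is null.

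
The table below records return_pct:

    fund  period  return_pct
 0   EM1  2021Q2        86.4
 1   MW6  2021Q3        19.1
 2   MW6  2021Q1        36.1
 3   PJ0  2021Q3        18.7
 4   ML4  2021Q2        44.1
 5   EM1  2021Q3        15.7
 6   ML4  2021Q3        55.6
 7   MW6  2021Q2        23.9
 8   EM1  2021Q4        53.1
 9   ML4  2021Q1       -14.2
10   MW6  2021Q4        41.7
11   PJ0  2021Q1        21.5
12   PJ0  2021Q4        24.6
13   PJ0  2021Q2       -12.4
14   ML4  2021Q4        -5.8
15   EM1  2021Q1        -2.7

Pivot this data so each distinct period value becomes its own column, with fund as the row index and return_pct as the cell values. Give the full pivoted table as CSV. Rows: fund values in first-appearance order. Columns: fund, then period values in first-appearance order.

Columns: fund plus the 4 distinct period values (2021Q2, 2021Q3, 2021Q1, 2021Q4).
For example, row EM1 column 2021Q2 takes return_pct=86.4 from the long row (EM1, 2021Q2).

fund,2021Q2,2021Q3,2021Q1,2021Q4
EM1,86.4,15.7,-2.7,53.1
MW6,23.9,19.1,36.1,41.7
PJ0,-12.4,18.7,21.5,24.6
ML4,44.1,55.6,-14.2,-5.8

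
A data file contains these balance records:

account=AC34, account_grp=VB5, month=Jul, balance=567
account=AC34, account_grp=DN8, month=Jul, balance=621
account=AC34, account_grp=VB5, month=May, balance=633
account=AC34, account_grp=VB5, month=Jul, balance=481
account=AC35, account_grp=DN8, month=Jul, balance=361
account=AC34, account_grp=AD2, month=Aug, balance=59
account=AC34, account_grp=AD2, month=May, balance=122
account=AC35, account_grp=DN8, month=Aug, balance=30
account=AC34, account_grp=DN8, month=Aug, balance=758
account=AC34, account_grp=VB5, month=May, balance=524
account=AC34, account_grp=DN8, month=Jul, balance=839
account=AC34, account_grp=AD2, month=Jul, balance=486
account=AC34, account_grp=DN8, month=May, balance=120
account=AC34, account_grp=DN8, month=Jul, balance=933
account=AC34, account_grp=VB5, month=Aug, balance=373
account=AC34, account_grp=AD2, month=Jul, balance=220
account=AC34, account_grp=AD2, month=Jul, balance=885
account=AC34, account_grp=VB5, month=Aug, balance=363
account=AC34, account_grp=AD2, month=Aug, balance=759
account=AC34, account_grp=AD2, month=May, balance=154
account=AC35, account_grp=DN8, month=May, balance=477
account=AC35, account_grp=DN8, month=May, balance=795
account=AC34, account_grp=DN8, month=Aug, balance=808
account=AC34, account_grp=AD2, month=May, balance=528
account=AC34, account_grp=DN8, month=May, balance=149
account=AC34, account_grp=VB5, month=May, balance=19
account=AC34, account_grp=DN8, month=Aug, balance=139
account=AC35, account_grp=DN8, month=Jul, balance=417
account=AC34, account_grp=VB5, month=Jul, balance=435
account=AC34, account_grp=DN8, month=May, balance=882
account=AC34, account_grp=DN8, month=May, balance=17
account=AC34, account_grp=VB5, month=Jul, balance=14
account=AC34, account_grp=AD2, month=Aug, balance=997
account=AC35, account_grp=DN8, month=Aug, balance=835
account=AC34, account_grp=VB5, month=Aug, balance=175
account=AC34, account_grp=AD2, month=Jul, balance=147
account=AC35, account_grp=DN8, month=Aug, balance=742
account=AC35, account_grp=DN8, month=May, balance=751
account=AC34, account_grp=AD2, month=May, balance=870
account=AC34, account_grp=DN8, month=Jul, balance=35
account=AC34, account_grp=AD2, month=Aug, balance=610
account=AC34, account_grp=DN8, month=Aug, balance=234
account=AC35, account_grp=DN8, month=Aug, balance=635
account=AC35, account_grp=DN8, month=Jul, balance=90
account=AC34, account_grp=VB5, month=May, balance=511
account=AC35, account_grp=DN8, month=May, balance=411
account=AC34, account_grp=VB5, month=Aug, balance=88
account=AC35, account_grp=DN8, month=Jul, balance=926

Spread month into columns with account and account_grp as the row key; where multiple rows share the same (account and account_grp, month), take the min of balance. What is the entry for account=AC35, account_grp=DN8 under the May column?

411

Rows with account=AC35, account_grp=DN8 and month=May: balance values are 477, 795, 751, 411.
min(477, 795, 751, 411) = 411.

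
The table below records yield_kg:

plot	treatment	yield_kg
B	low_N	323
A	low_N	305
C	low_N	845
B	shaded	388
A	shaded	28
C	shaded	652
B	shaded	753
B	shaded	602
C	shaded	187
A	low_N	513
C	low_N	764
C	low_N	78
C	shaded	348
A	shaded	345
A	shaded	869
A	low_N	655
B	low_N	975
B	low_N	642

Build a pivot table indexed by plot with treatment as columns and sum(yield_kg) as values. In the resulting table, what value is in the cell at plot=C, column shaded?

1187

Rows with plot=C and treatment=shaded: yield_kg values are 652, 187, 348.
652 + 187 + 348 = 1187.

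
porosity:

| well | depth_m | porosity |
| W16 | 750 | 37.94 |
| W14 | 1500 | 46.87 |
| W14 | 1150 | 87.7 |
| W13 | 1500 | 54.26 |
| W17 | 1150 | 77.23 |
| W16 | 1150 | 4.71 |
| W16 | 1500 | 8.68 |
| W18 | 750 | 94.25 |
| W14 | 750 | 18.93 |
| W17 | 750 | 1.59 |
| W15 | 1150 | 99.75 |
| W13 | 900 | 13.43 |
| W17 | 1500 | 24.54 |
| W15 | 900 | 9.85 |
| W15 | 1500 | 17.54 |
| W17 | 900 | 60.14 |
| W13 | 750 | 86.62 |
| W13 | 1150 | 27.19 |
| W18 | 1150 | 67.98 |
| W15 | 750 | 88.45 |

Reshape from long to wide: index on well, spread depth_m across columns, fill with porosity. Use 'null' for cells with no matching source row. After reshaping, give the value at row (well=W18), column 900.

No long-format row has well=W18 and depth_m=900, so the cell is null.

null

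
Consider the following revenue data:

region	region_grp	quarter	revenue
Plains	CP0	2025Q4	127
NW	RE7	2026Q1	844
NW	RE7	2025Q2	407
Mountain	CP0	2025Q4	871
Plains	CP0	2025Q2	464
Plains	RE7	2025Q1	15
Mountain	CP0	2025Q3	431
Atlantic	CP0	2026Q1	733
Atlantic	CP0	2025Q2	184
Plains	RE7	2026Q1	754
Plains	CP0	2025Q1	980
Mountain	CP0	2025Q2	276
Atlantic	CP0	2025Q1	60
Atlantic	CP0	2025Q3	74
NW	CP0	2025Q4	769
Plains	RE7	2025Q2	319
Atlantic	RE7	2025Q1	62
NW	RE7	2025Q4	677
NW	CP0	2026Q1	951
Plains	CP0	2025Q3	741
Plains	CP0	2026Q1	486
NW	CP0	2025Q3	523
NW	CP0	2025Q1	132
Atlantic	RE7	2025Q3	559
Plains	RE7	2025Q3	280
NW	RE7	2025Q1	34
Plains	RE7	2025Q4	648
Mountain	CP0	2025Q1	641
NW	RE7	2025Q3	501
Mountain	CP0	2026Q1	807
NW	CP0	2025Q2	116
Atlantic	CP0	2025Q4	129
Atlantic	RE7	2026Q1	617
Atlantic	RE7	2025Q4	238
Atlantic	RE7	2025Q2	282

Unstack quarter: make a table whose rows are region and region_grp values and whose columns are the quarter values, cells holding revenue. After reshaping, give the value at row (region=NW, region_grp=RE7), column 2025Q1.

34

Wide layout: rows indexed by region and region_grp, columns are the 5 distinct quarter values (2025Q4, 2026Q1, 2025Q2, 2025Q1, 2025Q3).
Cell (region=NW, region_grp=RE7, quarter=2025Q1) draws from the long row where region=NW, region_grp=RE7 and quarter=2025Q1, which has revenue=34.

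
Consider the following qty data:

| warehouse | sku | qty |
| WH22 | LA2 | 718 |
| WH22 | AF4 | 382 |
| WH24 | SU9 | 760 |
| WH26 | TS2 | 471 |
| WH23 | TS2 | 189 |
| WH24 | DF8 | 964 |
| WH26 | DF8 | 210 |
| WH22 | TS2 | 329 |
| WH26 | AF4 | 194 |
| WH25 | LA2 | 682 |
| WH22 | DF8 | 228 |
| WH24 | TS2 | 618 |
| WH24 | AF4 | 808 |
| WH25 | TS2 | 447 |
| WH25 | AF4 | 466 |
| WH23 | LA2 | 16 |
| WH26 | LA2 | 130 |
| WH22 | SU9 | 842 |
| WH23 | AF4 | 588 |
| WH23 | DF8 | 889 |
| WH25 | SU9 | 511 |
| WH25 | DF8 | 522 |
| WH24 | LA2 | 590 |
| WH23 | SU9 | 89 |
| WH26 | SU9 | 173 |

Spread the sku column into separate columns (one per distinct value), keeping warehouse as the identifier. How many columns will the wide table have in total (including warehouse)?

1 column for warehouse plus 5 distinct sku values → 6 columns.

6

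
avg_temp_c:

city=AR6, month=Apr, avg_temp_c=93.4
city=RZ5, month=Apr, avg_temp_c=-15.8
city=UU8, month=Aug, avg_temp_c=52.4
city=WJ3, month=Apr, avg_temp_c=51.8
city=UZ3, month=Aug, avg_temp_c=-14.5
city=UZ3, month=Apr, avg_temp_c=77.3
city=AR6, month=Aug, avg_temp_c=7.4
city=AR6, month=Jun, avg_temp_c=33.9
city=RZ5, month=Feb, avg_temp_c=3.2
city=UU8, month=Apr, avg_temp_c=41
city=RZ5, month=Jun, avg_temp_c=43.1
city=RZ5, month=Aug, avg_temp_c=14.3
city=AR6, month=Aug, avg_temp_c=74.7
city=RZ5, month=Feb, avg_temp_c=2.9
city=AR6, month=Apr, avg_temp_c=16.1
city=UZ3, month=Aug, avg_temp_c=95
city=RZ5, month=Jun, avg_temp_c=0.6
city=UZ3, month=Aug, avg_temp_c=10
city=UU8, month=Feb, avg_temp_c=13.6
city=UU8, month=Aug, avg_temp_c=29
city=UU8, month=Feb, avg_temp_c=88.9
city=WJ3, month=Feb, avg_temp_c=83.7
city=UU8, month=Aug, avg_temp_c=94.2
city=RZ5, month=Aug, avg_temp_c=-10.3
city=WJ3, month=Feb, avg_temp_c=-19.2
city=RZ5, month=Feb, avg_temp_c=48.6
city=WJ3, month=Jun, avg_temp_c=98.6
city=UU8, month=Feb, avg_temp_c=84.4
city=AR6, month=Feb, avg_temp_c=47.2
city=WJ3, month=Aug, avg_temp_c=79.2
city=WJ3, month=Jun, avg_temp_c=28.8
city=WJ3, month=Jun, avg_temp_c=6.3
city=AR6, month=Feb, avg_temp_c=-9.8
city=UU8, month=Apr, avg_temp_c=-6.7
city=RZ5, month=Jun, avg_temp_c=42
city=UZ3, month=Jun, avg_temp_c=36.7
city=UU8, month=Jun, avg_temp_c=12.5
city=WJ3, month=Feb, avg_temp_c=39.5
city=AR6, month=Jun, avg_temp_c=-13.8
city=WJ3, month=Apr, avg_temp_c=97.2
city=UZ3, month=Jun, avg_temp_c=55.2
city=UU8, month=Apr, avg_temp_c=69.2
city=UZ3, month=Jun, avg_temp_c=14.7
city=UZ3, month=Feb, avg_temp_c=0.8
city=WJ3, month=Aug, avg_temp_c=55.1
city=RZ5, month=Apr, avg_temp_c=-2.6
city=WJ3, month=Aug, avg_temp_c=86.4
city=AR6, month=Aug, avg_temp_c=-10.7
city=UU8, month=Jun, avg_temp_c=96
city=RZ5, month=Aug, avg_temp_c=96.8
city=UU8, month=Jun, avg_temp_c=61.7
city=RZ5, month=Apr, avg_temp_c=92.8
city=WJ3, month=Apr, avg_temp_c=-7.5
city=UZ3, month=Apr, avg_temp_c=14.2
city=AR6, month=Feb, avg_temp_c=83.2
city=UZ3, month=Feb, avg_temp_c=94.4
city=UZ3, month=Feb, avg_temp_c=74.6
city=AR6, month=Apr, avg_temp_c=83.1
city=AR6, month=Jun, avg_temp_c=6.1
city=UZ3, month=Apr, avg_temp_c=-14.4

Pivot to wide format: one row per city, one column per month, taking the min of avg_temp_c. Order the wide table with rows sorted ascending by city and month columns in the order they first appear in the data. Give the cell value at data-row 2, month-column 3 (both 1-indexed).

With rows sorted ascending by city, row 2 is city=RZ5. month columns in first-appearance order: Apr, Aug, Jun, Feb; column 3 is Jun.
Long rows with city=RZ5, month=Jun: min(43.1, 0.6, 42) = 0.6.

0.6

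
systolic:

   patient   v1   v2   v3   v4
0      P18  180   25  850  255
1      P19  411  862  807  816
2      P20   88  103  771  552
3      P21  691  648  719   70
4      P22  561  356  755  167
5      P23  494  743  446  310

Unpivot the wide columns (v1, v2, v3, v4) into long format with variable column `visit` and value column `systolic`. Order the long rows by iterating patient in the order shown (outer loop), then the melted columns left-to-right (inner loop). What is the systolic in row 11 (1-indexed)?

24 rows total (6 × 4). Row 11: index ⌊(11-1)/4⌋ = 2 into patient → P20; (11-1) mod 4 = 2 into the melted columns → v3.
So row 11 is (P20, v3, 771); systolic = 771.

771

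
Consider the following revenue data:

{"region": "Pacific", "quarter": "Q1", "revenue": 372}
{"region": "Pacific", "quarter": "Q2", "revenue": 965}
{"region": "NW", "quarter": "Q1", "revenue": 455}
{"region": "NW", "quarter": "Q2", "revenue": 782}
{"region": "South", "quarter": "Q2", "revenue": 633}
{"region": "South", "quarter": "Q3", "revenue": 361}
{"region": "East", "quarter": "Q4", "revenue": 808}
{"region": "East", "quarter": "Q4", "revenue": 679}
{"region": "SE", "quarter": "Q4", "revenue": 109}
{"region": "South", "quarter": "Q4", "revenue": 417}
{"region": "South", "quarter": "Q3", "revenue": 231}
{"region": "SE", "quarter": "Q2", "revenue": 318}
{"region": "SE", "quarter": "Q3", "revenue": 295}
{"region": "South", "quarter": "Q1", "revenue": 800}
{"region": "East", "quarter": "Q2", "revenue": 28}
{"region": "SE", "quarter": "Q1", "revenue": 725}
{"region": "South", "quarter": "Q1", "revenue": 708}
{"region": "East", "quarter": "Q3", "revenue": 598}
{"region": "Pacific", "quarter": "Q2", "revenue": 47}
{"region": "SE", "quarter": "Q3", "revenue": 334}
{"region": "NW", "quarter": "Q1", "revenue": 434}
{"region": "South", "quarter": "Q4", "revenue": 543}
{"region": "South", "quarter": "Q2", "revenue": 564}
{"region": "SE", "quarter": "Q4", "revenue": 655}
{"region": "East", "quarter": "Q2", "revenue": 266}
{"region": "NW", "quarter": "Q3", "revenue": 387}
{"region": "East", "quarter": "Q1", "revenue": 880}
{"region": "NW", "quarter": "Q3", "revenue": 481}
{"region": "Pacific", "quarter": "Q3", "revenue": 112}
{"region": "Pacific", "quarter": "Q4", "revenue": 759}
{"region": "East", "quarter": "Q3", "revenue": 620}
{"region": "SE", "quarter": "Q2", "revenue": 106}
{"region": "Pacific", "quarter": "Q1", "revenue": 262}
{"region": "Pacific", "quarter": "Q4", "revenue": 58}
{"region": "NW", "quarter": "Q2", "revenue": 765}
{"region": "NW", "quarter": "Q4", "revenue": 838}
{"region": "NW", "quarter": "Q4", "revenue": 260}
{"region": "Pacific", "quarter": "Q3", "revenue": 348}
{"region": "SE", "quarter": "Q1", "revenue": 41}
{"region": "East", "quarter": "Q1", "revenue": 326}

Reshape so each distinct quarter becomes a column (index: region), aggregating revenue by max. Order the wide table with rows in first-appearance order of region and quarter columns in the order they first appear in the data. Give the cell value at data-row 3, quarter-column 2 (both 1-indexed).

633

With rows in first-appearance order of region, row 3 is region=South. quarter columns in first-appearance order: Q1, Q2, Q3, Q4; column 2 is Q2.
Long rows with region=South, quarter=Q2: max(633, 564) = 633.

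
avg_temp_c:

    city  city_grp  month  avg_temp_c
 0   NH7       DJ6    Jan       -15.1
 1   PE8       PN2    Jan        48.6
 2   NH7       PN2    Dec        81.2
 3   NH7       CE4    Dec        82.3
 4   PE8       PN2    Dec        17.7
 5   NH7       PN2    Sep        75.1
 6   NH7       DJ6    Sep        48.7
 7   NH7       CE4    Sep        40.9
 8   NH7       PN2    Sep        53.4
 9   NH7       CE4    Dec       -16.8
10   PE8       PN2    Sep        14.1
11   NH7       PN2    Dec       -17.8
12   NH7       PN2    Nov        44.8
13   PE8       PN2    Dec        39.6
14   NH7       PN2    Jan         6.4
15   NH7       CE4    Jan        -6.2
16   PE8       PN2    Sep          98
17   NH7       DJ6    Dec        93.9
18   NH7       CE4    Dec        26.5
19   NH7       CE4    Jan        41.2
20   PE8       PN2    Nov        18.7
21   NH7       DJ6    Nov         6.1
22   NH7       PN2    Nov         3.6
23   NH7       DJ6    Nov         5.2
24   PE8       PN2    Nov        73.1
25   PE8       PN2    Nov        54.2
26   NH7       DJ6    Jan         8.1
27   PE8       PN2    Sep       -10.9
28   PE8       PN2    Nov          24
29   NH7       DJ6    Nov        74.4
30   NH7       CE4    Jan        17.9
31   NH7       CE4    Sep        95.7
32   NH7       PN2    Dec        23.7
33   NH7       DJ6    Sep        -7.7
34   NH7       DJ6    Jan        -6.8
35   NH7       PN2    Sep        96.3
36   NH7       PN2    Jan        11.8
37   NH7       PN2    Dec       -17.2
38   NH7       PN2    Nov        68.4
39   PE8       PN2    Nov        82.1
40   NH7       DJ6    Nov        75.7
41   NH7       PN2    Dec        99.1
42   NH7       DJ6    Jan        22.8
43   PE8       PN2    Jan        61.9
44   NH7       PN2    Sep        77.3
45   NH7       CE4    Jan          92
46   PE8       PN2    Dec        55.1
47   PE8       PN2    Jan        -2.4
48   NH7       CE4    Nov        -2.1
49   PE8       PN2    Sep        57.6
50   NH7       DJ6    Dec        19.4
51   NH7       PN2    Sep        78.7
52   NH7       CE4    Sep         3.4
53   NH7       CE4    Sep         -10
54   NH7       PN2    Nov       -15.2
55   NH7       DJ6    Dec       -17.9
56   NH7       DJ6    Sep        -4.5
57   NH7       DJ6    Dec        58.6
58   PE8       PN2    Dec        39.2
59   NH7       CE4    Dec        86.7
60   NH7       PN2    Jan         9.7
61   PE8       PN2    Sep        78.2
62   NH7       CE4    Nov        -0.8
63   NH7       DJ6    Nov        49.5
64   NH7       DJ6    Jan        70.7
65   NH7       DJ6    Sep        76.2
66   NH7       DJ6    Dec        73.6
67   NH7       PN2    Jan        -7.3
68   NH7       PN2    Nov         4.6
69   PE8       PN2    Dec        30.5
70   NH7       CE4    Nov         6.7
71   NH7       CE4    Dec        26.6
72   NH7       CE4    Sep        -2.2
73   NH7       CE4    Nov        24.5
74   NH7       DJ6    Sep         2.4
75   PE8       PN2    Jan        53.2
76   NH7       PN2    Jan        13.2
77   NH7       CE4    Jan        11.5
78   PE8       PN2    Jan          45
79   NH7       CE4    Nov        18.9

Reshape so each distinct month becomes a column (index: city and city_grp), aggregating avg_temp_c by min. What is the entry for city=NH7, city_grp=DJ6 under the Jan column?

-15.1

Rows with city=NH7, city_grp=DJ6 and month=Jan: avg_temp_c values are -15.1, 8.1, -6.8, 22.8, 70.7.
min(-15.1, 8.1, -6.8, 22.8, 70.7) = -15.1.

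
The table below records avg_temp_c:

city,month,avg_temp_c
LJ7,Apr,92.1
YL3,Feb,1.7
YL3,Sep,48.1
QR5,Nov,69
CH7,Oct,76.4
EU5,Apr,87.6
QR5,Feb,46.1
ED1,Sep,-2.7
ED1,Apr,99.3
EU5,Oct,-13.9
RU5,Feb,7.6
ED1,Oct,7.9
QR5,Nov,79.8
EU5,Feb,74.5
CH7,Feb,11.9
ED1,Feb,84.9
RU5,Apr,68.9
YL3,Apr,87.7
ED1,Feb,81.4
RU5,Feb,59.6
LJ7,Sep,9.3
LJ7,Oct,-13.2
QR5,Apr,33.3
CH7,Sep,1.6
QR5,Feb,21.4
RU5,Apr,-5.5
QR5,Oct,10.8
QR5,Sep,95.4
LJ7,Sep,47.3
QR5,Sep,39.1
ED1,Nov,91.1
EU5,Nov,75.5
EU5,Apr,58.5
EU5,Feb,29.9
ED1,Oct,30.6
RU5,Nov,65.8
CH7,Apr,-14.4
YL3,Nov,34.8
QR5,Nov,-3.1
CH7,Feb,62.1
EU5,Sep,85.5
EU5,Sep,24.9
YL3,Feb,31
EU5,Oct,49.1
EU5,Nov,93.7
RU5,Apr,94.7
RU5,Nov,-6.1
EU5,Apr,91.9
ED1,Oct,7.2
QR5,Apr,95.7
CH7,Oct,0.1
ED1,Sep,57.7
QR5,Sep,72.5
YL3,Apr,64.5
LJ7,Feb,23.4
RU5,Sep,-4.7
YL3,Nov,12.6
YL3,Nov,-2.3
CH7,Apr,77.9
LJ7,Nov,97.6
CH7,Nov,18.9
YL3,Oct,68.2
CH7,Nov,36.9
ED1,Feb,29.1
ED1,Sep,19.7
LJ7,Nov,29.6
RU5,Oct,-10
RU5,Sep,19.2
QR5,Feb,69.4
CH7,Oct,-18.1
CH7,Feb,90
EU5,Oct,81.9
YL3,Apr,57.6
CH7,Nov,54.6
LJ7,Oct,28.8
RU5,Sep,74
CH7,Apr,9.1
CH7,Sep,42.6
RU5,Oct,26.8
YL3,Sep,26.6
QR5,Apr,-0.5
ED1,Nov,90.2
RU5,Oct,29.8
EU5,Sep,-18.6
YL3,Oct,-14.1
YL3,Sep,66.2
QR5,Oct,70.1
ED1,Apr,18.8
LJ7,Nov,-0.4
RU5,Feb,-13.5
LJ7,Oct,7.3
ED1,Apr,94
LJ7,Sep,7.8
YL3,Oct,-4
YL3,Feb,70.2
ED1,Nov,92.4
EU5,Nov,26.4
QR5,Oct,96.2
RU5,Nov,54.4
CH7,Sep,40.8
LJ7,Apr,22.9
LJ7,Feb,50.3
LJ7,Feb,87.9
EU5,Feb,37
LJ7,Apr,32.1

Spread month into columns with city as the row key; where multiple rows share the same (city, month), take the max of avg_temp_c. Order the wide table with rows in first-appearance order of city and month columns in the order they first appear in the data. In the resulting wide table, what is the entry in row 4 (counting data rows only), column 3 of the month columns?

42.6

With rows in first-appearance order of city, row 4 is city=CH7. month columns in first-appearance order: Apr, Feb, Sep, Nov, Oct; column 3 is Sep.
Long rows with city=CH7, month=Sep: max(1.6, 42.6, 40.8) = 42.6.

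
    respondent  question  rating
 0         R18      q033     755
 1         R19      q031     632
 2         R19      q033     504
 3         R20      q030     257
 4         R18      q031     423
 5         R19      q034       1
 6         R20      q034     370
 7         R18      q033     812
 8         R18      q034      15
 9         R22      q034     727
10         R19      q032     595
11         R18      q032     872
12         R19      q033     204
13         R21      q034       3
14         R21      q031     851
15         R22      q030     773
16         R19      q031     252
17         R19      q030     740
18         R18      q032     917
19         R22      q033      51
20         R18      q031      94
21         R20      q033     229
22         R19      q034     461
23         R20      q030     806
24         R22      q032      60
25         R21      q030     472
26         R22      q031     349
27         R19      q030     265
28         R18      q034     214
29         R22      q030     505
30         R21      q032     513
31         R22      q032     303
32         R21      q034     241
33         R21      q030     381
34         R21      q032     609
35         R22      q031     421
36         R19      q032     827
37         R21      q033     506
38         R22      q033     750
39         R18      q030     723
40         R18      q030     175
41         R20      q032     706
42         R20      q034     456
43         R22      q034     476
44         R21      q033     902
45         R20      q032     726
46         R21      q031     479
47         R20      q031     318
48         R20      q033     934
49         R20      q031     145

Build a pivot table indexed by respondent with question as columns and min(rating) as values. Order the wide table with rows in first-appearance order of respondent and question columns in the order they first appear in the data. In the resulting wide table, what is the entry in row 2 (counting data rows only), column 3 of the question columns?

With rows in first-appearance order of respondent, row 2 is respondent=R19. question columns in first-appearance order: q033, q031, q030, q034, q032; column 3 is q030.
Long rows with respondent=R19, question=q030: min(740, 265) = 265.

265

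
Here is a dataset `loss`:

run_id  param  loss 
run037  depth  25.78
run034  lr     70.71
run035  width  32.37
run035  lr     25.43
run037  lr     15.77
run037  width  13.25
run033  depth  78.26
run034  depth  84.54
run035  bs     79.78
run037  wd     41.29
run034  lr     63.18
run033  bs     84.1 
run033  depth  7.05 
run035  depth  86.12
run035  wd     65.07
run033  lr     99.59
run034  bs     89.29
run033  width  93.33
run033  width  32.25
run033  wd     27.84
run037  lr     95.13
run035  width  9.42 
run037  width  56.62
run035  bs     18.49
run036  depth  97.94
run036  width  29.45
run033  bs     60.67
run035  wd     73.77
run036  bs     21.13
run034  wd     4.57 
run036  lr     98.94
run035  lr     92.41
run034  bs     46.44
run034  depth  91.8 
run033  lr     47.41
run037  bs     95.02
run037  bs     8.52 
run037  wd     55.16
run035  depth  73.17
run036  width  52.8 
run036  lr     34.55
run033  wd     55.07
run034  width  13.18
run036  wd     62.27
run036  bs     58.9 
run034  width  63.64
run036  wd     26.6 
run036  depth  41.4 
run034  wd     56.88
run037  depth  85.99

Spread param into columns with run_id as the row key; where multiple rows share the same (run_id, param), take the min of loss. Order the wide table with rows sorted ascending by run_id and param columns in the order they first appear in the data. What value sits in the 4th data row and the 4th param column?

With rows sorted ascending by run_id, row 4 is run_id=run036. param columns in first-appearance order: depth, lr, width, bs, wd; column 4 is bs.
Long rows with run_id=run036, param=bs: min(21.13, 58.9) = 21.13.

21.13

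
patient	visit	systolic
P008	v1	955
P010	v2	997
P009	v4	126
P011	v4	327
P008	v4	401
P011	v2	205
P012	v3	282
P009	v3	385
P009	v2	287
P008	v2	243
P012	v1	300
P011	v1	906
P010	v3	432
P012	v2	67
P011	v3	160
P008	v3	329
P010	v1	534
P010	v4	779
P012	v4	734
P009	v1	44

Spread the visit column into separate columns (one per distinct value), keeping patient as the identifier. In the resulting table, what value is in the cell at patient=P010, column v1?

Wide layout: rows indexed by patient, columns are the 4 distinct visit values (v1, v2, v4, v3).
Cell (patient=P010, visit=v1) draws from the long row where patient=P010 and visit=v1, which has systolic=534.

534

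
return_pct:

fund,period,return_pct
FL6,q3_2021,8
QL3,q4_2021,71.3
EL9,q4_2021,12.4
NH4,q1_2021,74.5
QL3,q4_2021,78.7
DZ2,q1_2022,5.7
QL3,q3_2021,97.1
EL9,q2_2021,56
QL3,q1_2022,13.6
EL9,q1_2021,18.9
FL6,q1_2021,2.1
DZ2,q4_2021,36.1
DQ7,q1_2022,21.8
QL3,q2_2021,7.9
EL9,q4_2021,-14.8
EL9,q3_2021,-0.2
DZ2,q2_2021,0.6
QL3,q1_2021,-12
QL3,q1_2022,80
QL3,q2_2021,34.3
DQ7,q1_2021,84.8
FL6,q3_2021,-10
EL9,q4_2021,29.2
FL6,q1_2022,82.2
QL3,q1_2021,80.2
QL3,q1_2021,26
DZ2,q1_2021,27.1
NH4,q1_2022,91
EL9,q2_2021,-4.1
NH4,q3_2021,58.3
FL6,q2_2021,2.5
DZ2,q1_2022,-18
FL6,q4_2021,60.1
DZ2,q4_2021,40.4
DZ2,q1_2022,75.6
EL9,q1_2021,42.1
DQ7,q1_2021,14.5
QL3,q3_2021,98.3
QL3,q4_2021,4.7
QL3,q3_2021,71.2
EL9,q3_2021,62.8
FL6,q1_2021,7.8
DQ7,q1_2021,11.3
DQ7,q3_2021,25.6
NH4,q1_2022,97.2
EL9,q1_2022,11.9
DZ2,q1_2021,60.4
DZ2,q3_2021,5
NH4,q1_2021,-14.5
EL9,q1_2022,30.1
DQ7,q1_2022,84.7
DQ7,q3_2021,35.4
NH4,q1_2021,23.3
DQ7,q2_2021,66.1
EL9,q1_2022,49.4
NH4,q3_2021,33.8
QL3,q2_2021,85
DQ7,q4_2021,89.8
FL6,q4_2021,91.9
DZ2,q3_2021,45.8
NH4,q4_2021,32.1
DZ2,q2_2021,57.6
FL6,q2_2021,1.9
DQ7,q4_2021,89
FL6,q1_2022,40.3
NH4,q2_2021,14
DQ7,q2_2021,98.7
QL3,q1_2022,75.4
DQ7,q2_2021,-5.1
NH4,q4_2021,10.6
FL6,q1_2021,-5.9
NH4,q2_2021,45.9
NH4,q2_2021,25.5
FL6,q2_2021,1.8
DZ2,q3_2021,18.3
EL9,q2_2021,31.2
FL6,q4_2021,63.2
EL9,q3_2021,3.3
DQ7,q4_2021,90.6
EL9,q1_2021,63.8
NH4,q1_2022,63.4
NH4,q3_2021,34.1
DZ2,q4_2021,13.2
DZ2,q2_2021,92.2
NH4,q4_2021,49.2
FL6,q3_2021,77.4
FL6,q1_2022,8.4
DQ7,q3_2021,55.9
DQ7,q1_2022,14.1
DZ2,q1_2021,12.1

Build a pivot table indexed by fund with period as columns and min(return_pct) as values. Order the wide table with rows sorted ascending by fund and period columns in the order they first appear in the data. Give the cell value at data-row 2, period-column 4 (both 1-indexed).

-18

With rows sorted ascending by fund, row 2 is fund=DZ2. period columns in first-appearance order: q3_2021, q4_2021, q1_2021, q1_2022, q2_2021; column 4 is q1_2022.
Long rows with fund=DZ2, period=q1_2022: min(5.7, -18, 75.6) = -18.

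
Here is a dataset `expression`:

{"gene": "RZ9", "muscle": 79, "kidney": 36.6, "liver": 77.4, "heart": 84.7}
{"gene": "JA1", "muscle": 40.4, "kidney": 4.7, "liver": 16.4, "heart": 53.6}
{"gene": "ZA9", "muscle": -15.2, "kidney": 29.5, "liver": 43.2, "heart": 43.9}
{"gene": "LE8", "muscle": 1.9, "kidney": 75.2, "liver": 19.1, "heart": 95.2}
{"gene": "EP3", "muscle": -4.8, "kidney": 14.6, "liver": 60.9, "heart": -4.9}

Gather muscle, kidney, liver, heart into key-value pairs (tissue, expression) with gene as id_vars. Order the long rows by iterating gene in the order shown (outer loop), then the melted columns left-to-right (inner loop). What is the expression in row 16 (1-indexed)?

95.2

20 rows total (5 × 4). Row 16: index ⌊(16-1)/4⌋ = 3 into gene → LE8; (16-1) mod 4 = 3 into the melted columns → heart.
So row 16 is (LE8, heart, 95.2); expression = 95.2.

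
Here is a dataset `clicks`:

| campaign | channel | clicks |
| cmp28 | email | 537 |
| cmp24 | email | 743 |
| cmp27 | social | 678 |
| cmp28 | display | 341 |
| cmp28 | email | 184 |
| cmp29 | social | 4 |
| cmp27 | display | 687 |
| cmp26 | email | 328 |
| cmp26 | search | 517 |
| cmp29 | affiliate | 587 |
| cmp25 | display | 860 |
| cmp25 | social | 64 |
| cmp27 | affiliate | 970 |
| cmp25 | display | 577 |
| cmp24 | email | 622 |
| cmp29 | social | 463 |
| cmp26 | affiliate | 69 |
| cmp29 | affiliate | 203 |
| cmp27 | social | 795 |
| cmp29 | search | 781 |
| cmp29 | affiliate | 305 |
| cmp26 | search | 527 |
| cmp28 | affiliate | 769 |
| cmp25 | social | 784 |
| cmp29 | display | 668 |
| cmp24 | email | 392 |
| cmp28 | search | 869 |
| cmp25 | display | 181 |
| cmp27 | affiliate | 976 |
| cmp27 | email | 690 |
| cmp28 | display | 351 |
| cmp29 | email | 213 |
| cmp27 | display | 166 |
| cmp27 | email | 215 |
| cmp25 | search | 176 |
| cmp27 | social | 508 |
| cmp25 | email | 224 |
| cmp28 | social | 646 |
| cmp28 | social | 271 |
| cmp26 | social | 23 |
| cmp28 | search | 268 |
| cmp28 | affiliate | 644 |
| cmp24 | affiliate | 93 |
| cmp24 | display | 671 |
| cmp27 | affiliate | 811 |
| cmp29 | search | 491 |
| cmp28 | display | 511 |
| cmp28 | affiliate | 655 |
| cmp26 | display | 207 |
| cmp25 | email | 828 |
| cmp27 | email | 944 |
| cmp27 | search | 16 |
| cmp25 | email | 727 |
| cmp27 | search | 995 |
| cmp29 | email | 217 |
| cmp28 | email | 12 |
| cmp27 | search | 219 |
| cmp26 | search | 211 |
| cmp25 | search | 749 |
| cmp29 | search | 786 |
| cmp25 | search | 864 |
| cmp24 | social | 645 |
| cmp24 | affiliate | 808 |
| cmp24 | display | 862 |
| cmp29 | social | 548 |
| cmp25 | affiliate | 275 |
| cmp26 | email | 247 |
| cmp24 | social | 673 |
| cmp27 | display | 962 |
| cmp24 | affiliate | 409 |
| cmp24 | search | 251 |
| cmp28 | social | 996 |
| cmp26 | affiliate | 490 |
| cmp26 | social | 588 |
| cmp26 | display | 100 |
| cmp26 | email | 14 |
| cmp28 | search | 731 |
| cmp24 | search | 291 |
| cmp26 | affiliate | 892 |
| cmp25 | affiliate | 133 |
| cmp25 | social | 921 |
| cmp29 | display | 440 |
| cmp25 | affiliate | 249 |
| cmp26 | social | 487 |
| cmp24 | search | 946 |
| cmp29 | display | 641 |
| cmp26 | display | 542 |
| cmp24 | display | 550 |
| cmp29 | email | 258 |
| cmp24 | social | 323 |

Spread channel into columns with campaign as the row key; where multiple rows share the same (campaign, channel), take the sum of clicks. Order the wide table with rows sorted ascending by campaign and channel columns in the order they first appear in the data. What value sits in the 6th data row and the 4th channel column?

2058

With rows sorted ascending by campaign, row 6 is campaign=cmp29. channel columns in first-appearance order: email, social, display, search, affiliate; column 4 is search.
Long rows with campaign=cmp29, channel=search: 781 + 491 + 786 = 2058.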